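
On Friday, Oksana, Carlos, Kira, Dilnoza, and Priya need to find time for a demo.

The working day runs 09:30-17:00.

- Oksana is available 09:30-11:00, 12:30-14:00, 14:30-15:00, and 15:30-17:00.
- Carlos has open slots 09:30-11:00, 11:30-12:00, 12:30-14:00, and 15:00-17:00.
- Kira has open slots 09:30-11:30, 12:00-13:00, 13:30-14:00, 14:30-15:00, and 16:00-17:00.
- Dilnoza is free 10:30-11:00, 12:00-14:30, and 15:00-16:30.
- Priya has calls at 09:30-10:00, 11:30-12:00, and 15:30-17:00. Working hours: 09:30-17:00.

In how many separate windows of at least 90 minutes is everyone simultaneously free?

Priya free within 09:30–17:00: 10:00–11:30, 12:00–15:30.
Oksana ∩ Carlos: 09:30–11:00, 12:30–14:00, 15:30–17:00.
Oksana ∩ Carlos ∩ Kira: 09:30–11:00, 12:30–13:00, 13:30–14:00, 16:00–17:00.
Oksana ∩ Carlos ∩ Kira ∩ Dilnoza: 10:30–11:00, 12:30–13:00, 13:30–14:00, 16:00–16:30.
Oksana ∩ Carlos ∩ Kira ∩ Dilnoza ∩ Priya: 10:30–11:00, 12:30–13:00, 13:30–14:00.
Windows ≥ 90 min: (none).
That's 0 windows.

0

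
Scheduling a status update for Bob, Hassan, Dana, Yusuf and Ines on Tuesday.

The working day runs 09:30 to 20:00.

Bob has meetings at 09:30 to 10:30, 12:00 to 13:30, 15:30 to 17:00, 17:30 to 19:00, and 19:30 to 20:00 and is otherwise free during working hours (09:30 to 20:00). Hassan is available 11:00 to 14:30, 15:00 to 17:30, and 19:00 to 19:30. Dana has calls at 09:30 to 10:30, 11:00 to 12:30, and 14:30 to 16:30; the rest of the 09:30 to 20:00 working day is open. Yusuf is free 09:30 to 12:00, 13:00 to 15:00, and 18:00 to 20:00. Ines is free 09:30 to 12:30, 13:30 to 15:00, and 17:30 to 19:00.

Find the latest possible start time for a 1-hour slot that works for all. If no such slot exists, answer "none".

Bob free within 09:30–20:00: 10:30–12:00, 13:30–15:30, 17:00–17:30, 19:00–19:30.
Dana free within 09:30–20:00: 10:30–11:00, 12:30–14:30, 16:30–20:00.
Bob ∩ Hassan: 11:00–12:00, 13:30–14:30, 15:00–15:30, 17:00–17:30, 19:00–19:30.
Bob ∩ Hassan ∩ Dana: 13:30–14:30, 17:00–17:30, 19:00–19:30.
Bob ∩ Hassan ∩ Dana ∩ Yusuf: 13:30–14:30, 19:00–19:30.
Bob ∩ Hassan ∩ Dana ∩ Yusuf ∩ Ines: 13:30–14:30.
Windows ≥ 60 min: 13:30–14:30.
Latest start in the last window 13:30–14:30 is 14:30 − 60 min = 13:30.

13:30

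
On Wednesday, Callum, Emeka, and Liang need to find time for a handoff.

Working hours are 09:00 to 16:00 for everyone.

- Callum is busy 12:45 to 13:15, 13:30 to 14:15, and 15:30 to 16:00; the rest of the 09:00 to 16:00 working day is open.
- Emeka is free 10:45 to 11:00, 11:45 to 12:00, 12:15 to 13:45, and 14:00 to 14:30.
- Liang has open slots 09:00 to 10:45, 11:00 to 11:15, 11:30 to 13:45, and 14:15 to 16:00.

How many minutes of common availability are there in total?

75 minutes

Callum free within 09:00–16:00: 09:00–12:45, 13:15–13:30, 14:15–15:30.
Callum ∩ Emeka: 10:45–11:00, 11:45–12:00, 12:15–12:45, 13:15–13:30, 14:15–14:30.
Callum ∩ Emeka ∩ Liang: 11:45–12:00, 12:15–12:45, 13:15–13:30, 14:15–14:30.
Total common minutes: 15 + 30 + 15 + 15 = 75.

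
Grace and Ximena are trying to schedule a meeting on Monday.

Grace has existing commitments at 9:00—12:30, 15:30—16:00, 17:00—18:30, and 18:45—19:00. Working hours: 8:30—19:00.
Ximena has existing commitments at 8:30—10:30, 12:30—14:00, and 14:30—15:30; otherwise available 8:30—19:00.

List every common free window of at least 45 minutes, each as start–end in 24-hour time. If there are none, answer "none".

16:00–17:00

Grace free within 08:30–19:00: 08:30–09:00, 12:30–15:30, 16:00–17:00, 18:30–18:45.
Ximena free within 08:30–19:00: 10:30–12:30, 14:00–14:30, 15:30–19:00.
Grace ∩ Ximena: 14:00–14:30, 16:00–17:00, 18:30–18:45.
Windows ≥ 45 min: 16:00–17:00.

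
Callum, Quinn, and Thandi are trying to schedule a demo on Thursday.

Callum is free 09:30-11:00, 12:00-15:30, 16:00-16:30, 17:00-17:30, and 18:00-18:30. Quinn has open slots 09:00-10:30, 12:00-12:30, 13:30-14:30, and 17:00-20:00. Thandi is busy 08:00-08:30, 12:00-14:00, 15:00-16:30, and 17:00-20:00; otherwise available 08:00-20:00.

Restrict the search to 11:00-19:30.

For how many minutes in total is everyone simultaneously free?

Thandi free within 08:00–20:00: 08:30–12:00, 14:00–15:00, 16:30–17:00.
Callum ∩ Quinn: 09:30–10:30, 12:00–12:30, 13:30–14:30, 17:00–17:30, 18:00–18:30.
Callum ∩ Quinn ∩ Thandi: 09:30–10:30, 14:00–14:30.
Restricted to 11:00–19:30: 14:00–14:30.
Total common minutes: 30.

30 minutes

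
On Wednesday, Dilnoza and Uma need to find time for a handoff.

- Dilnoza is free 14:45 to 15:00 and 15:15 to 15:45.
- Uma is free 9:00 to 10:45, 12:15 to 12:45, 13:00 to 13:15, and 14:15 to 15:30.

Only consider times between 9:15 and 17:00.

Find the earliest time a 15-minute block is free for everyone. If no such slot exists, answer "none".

Dilnoza ∩ Uma: 14:45–15:00, 15:15–15:30.
Restricted to 09:15–17:00: 14:45–15:00, 15:15–15:30.
Windows ≥ 15 min: 14:45–15:00, 15:15–15:30.
Earliest such window starts at 14:45.

14:45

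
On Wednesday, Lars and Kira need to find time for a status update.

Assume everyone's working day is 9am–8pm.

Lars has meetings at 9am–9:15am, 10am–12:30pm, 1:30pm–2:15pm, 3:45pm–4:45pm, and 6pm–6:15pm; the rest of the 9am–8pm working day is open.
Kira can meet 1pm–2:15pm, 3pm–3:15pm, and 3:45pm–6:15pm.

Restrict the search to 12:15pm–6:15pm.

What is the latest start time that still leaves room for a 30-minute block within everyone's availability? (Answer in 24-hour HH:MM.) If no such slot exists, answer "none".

17:30

Lars free within 09:00–20:00: 09:15–10:00, 12:30–13:30, 14:15–15:45, 16:45–18:00, 18:15–20:00.
Lars ∩ Kira: 13:00–13:30, 15:00–15:15, 16:45–18:00.
Restricted to 12:15–18:15: 13:00–13:30, 15:00–15:15, 16:45–18:00.
Windows ≥ 30 min: 13:00–13:30, 16:45–18:00.
Latest start in the last window 16:45–18:00 is 18:00 − 30 min = 17:30.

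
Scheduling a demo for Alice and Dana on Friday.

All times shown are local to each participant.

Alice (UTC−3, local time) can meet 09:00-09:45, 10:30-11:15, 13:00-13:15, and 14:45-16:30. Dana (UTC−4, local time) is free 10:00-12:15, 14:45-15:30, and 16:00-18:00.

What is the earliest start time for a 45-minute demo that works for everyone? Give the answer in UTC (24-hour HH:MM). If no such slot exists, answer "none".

Alice → UTC: 12:00–12:45, 13:30–14:15, 16:00–16:15, 17:45–19:30.
Dana → UTC: 14:00–16:15, 18:45–19:30, 20:00–22:00.
Alice ∩ Dana: 14:00–14:15, 16:00–16:15, 18:45–19:30.
Windows ≥ 45 min: 18:45–19:30.
Earliest such window starts at 18:45.

18:45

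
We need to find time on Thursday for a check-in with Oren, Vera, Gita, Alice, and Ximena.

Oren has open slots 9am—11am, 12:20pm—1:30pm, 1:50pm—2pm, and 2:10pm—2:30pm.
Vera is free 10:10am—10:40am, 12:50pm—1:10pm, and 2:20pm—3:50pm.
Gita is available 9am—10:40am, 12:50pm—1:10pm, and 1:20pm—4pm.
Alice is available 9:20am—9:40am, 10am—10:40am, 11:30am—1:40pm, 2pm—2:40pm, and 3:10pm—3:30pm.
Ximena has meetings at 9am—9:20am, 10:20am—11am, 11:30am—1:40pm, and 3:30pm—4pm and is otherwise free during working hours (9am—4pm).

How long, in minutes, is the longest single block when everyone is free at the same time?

10 minutes

Ximena free within 09:00–16:00: 09:20–10:20, 11:00–11:30, 13:40–15:30.
Oren ∩ Vera: 10:10–10:40, 12:50–13:10, 14:20–14:30.
Oren ∩ Vera ∩ Gita: 10:10–10:40, 12:50–13:10, 14:20–14:30.
Oren ∩ Vera ∩ Gita ∩ Alice: 10:10–10:40, 12:50–13:10, 14:20–14:30.
Oren ∩ Vera ∩ Gita ∩ Alice ∩ Ximena: 10:10–10:20, 14:20–14:30.
Common window lengths: 10, 10 min; longest is 10.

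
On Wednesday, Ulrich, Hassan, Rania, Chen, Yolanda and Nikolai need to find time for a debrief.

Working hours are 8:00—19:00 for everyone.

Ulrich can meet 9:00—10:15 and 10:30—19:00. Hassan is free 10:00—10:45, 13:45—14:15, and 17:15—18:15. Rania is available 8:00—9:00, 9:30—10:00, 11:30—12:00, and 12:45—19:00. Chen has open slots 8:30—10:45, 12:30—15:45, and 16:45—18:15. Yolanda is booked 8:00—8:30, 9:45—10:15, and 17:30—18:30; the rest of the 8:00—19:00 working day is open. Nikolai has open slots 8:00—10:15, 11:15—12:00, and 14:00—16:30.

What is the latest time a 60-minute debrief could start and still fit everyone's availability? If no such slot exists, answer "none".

none

Yolanda free within 08:00–19:00: 08:30–09:45, 10:15–17:30, 18:30–19:00.
Ulrich ∩ Hassan: 10:00–10:15, 10:30–10:45, 13:45–14:15, 17:15–18:15.
Ulrich ∩ Hassan ∩ Rania: 13:45–14:15, 17:15–18:15.
Ulrich ∩ Hassan ∩ Rania ∩ Chen: 13:45–14:15, 17:15–18:15.
Ulrich ∩ Hassan ∩ Rania ∩ Chen ∩ Yolanda: 13:45–14:15, 17:15–17:30.
Ulrich ∩ Hassan ∩ Rania ∩ Chen ∩ Yolanda ∩ Nikolai: 14:00–14:15.
Windows ≥ 60 min: (none).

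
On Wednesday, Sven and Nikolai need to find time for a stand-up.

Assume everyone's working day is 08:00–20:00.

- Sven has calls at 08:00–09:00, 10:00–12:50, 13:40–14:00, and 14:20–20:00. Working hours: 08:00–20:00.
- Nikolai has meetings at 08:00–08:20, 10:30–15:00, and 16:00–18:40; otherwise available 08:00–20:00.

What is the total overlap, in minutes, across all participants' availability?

Sven free within 08:00–20:00: 09:00–10:00, 12:50–13:40, 14:00–14:20.
Nikolai free within 08:00–20:00: 08:20–10:30, 15:00–16:00, 18:40–20:00.
Sven ∩ Nikolai: 09:00–10:00.
Total common minutes: 60.

60 minutes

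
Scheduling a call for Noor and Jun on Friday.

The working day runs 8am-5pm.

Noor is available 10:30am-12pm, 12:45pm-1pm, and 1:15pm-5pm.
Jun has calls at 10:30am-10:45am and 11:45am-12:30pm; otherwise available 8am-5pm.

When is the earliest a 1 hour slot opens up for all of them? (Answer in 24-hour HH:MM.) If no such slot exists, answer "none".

Jun free within 08:00–17:00: 08:00–10:30, 10:45–11:45, 12:30–17:00.
Noor ∩ Jun: 10:45–11:45, 12:45–13:00, 13:15–17:00.
Windows ≥ 60 min: 10:45–11:45, 13:15–17:00.
Earliest such window starts at 10:45.

10:45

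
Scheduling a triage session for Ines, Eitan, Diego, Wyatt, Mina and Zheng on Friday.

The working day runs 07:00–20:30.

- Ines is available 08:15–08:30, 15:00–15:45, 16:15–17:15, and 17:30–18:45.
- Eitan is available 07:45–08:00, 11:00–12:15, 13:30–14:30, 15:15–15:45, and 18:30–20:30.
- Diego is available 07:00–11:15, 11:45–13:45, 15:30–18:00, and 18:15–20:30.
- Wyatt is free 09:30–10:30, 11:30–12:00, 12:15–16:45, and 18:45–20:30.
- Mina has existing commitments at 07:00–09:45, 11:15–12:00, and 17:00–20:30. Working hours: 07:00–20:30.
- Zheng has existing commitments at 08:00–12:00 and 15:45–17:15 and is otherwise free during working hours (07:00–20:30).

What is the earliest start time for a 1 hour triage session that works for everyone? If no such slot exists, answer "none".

none

Mina free within 07:00–20:30: 09:45–11:15, 12:00–17:00.
Zheng free within 07:00–20:30: 07:00–08:00, 12:00–15:45, 17:15–20:30.
Ines ∩ Eitan: 15:15–15:45, 18:30–18:45.
Ines ∩ Eitan ∩ Diego: 15:30–15:45, 18:30–18:45.
Ines ∩ Eitan ∩ Diego ∩ Wyatt: 15:30–15:45.
Ines ∩ Eitan ∩ Diego ∩ Wyatt ∩ Mina: 15:30–15:45.
Ines ∩ Eitan ∩ Diego ∩ Wyatt ∩ Mina ∩ Zheng: 15:30–15:45.
Windows ≥ 60 min: (none).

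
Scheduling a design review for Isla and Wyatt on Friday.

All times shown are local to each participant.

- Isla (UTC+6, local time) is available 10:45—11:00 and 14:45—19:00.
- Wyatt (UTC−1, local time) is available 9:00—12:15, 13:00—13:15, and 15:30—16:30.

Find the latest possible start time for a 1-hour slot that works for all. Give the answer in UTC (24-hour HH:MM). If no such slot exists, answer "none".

Isla → UTC: 04:45–05:00, 08:45–13:00.
Wyatt → UTC: 10:00–13:15, 14:00–14:15, 16:30–17:30.
Isla ∩ Wyatt: 10:00–13:00.
Windows ≥ 60 min: 10:00–13:00.
Latest start in the last window 10:00–13:00 is 13:00 − 60 min = 12:00.

12:00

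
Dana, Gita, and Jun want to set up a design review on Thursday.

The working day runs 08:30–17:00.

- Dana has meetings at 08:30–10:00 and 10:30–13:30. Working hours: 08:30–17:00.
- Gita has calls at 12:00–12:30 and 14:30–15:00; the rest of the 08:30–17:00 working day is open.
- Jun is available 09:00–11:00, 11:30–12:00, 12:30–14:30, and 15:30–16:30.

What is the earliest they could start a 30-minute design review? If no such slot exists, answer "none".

10:00

Dana free within 08:30–17:00: 10:00–10:30, 13:30–17:00.
Gita free within 08:30–17:00: 08:30–12:00, 12:30–14:30, 15:00–17:00.
Dana ∩ Gita: 10:00–10:30, 13:30–14:30, 15:00–17:00.
Dana ∩ Gita ∩ Jun: 10:00–10:30, 13:30–14:30, 15:30–16:30.
Windows ≥ 30 min: 10:00–10:30, 13:30–14:30, 15:30–16:30.
Earliest such window starts at 10:00.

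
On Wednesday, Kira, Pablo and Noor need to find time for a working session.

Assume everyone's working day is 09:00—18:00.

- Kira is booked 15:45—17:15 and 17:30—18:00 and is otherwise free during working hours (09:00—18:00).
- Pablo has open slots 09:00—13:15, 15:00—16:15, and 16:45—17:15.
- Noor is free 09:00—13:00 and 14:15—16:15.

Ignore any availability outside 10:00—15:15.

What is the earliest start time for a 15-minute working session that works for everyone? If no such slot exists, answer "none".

10:00

Kira free within 09:00–18:00: 09:00–15:45, 17:15–17:30.
Kira ∩ Pablo: 09:00–13:15, 15:00–15:45.
Kira ∩ Pablo ∩ Noor: 09:00–13:00, 15:00–15:45.
Restricted to 10:00–15:15: 10:00–13:00, 15:00–15:15.
Windows ≥ 15 min: 10:00–13:00, 15:00–15:15.
Earliest such window starts at 10:00.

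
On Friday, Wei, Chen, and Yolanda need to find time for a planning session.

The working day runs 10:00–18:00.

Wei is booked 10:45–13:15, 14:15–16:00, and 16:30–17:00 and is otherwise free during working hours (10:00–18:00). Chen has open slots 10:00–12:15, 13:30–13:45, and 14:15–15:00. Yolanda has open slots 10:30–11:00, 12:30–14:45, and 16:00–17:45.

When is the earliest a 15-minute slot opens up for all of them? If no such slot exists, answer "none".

10:30

Wei free within 10:00–18:00: 10:00–10:45, 13:15–14:15, 16:00–16:30, 17:00–18:00.
Wei ∩ Chen: 10:00–10:45, 13:30–13:45.
Wei ∩ Chen ∩ Yolanda: 10:30–10:45, 13:30–13:45.
Windows ≥ 15 min: 10:30–10:45, 13:30–13:45.
Earliest such window starts at 10:30.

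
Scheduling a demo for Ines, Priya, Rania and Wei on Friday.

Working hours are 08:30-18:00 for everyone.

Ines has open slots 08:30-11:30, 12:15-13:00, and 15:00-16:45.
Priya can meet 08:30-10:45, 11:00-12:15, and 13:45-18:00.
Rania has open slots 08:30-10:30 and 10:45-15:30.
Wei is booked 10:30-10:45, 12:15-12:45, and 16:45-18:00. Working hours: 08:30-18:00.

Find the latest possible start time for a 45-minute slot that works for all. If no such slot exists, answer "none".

09:45

Wei free within 08:30–18:00: 08:30–10:30, 10:45–12:15, 12:45–16:45.
Ines ∩ Priya: 08:30–10:45, 11:00–11:30, 15:00–16:45.
Ines ∩ Priya ∩ Rania: 08:30–10:30, 11:00–11:30, 15:00–15:30.
Ines ∩ Priya ∩ Rania ∩ Wei: 08:30–10:30, 11:00–11:30, 15:00–15:30.
Windows ≥ 45 min: 08:30–10:30.
Latest start in the last window 08:30–10:30 is 10:30 − 45 min = 09:45.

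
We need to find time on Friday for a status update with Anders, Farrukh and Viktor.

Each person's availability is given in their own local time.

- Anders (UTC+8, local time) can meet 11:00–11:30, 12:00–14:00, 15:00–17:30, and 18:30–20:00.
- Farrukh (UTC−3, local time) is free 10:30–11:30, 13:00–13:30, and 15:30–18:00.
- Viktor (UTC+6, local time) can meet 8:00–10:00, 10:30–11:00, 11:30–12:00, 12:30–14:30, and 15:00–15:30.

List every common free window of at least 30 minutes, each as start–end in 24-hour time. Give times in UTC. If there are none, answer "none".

none

Anders → UTC: 03:00–03:30, 04:00–06:00, 07:00–09:30, 10:30–12:00.
Farrukh → UTC: 13:30–14:30, 16:00–16:30, 18:30–21:00.
Viktor → UTC: 02:00–04:00, 04:30–05:00, 05:30–06:00, 06:30–08:30, 09:00–09:30.
Anders ∩ Farrukh: (none).
Anders ∩ Farrukh ∩ Viktor: (none).
Windows ≥ 30 min: (none).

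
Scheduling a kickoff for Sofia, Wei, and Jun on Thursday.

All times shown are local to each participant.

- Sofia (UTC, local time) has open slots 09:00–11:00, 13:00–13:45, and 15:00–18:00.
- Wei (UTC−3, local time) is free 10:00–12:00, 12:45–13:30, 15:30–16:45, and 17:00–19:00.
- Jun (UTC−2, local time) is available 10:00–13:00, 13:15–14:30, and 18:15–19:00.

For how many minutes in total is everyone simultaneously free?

Sofia → UTC: 09:00–11:00, 13:00–13:45, 15:00–18:00.
Wei → UTC: 13:00–15:00, 15:45–16:30, 18:30–19:45, 20:00–22:00.
Jun → UTC: 12:00–15:00, 15:15–16:30, 20:15–21:00.
Sofia ∩ Wei: 13:00–13:45, 15:45–16:30.
Sofia ∩ Wei ∩ Jun: 13:00–13:45, 15:45–16:30.
Total common minutes: 45 + 45 = 90.

90 minutes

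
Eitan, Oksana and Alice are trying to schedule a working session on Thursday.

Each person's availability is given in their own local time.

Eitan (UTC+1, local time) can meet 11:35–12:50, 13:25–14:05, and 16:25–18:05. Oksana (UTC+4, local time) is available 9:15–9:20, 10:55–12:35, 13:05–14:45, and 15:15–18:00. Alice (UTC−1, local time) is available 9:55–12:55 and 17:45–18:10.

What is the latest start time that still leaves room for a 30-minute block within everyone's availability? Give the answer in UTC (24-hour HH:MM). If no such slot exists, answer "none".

Eitan → UTC: 10:35–11:50, 12:25–13:05, 15:25–17:05.
Oksana → UTC: 05:15–05:20, 06:55–08:35, 09:05–10:45, 11:15–14:00.
Alice → UTC: 10:55–13:55, 18:45–19:10.
Eitan ∩ Oksana: 10:35–10:45, 11:15–11:50, 12:25–13:05.
Eitan ∩ Oksana ∩ Alice: 11:15–11:50, 12:25–13:05.
Windows ≥ 30 min: 11:15–11:50, 12:25–13:05.
Latest start in the last window 12:25–13:05 is 13:05 − 30 min = 12:35.

12:35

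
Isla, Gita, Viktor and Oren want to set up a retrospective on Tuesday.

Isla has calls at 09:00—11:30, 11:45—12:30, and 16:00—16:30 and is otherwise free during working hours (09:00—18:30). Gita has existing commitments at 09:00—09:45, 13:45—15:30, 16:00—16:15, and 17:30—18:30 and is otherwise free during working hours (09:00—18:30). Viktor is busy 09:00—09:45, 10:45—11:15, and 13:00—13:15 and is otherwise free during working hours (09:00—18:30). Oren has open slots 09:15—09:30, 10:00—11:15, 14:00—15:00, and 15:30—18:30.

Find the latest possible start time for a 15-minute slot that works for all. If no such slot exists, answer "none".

Isla free within 09:00–18:30: 11:30–11:45, 12:30–16:00, 16:30–18:30.
Gita free within 09:00–18:30: 09:45–13:45, 15:30–16:00, 16:15–17:30.
Viktor free within 09:00–18:30: 09:45–10:45, 11:15–13:00, 13:15–18:30.
Isla ∩ Gita: 11:30–11:45, 12:30–13:45, 15:30–16:00, 16:30–17:30.
Isla ∩ Gita ∩ Viktor: 11:30–11:45, 12:30–13:00, 13:15–13:45, 15:30–16:00, 16:30–17:30.
Isla ∩ Gita ∩ Viktor ∩ Oren: 15:30–16:00, 16:30–17:30.
Windows ≥ 15 min: 15:30–16:00, 16:30–17:30.
Latest start in the last window 16:30–17:30 is 17:30 − 15 min = 17:15.

17:15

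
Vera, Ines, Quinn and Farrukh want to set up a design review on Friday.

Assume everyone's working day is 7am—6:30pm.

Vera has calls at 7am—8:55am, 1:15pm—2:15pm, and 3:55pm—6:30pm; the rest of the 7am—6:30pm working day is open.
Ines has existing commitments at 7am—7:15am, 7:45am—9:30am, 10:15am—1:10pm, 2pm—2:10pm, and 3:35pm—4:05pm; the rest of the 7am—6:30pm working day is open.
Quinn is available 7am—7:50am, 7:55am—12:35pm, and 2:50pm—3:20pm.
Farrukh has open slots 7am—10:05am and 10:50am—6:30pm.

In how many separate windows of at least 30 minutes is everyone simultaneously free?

Vera free within 07:00–18:30: 08:55–13:15, 14:15–15:55.
Ines free within 07:00–18:30: 07:15–07:45, 09:30–10:15, 13:10–14:00, 14:10–15:35, 16:05–18:30.
Vera ∩ Ines: 09:30–10:15, 13:10–13:15, 14:15–15:35.
Vera ∩ Ines ∩ Quinn: 09:30–10:15, 14:50–15:20.
Vera ∩ Ines ∩ Quinn ∩ Farrukh: 09:30–10:05, 14:50–15:20.
Windows ≥ 30 min: 09:30–10:05, 14:50–15:20.
That's 2 windows.

2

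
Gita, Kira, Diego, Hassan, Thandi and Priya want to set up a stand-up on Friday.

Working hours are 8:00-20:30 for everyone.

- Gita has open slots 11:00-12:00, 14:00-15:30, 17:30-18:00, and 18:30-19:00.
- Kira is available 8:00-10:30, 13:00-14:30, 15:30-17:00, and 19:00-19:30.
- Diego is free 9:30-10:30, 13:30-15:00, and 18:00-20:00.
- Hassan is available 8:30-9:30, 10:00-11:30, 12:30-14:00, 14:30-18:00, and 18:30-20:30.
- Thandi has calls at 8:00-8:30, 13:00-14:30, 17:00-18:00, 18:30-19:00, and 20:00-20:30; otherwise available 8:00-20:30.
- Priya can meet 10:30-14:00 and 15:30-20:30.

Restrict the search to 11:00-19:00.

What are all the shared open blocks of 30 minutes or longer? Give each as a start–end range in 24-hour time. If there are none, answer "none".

none

Thandi free within 08:00–20:30: 08:30–13:00, 14:30–17:00, 18:00–18:30, 19:00–20:00.
Gita ∩ Kira: 14:00–14:30.
Gita ∩ Kira ∩ Diego: 14:00–14:30.
Gita ∩ Kira ∩ Diego ∩ Hassan: (none).
Gita ∩ Kira ∩ Diego ∩ Hassan ∩ Thandi: (none).
Gita ∩ Kira ∩ Diego ∩ Hassan ∩ Thandi ∩ Priya: (none).
Restricted to 11:00–19:00: (none).
Windows ≥ 30 min: (none).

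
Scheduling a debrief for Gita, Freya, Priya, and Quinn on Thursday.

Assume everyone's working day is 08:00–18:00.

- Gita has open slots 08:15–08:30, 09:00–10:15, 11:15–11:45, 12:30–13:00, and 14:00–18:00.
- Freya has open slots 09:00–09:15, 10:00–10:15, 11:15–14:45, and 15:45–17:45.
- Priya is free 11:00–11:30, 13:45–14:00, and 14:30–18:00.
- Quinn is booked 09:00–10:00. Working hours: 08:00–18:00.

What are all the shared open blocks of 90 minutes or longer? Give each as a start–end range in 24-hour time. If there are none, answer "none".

15:45–17:45

Quinn free within 08:00–18:00: 08:00–09:00, 10:00–18:00.
Gita ∩ Freya: 09:00–09:15, 10:00–10:15, 11:15–11:45, 12:30–13:00, 14:00–14:45, 15:45–17:45.
Gita ∩ Freya ∩ Priya: 11:15–11:30, 14:30–14:45, 15:45–17:45.
Gita ∩ Freya ∩ Priya ∩ Quinn: 11:15–11:30, 14:30–14:45, 15:45–17:45.
Windows ≥ 90 min: 15:45–17:45.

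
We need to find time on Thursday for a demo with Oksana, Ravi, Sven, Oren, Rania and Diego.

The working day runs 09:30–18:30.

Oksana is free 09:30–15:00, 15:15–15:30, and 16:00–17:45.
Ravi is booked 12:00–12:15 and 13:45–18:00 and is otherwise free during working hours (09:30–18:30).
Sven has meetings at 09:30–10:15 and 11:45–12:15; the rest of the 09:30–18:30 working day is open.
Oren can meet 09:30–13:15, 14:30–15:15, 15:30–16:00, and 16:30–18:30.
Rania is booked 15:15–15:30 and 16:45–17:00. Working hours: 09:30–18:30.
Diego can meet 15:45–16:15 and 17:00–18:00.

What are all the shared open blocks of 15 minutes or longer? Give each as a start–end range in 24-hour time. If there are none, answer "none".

Ravi free within 09:30–18:30: 09:30–12:00, 12:15–13:45, 18:00–18:30.
Sven free within 09:30–18:30: 10:15–11:45, 12:15–18:30.
Rania free within 09:30–18:30: 09:30–15:15, 15:30–16:45, 17:00–18:30.
Oksana ∩ Ravi: 09:30–12:00, 12:15–13:45.
Oksana ∩ Ravi ∩ Sven: 10:15–11:45, 12:15–13:45.
Oksana ∩ Ravi ∩ Sven ∩ Oren: 10:15–11:45, 12:15–13:15.
Oksana ∩ Ravi ∩ Sven ∩ Oren ∩ Rania: 10:15–11:45, 12:15–13:15.
Oksana ∩ Ravi ∩ Sven ∩ Oren ∩ Rania ∩ Diego: (none).
Windows ≥ 15 min: (none).

none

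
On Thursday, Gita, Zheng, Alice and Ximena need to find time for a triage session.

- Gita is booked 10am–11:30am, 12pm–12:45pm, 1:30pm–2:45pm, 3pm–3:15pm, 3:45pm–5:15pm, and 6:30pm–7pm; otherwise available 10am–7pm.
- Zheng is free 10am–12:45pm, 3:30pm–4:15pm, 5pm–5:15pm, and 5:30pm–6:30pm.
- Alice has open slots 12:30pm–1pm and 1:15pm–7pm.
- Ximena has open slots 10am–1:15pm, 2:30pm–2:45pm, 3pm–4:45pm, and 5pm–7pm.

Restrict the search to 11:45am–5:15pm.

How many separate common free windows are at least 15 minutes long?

Gita free within 10:00–19:00: 11:30–12:00, 12:45–13:30, 14:45–15:00, 15:15–15:45, 17:15–18:30.
Gita ∩ Zheng: 11:30–12:00, 15:30–15:45, 17:30–18:30.
Gita ∩ Zheng ∩ Alice: 15:30–15:45, 17:30–18:30.
Gita ∩ Zheng ∩ Alice ∩ Ximena: 15:30–15:45, 17:30–18:30.
Restricted to 11:45–17:15: 15:30–15:45.
Windows ≥ 15 min: 15:30–15:45.
That's 1 window.

1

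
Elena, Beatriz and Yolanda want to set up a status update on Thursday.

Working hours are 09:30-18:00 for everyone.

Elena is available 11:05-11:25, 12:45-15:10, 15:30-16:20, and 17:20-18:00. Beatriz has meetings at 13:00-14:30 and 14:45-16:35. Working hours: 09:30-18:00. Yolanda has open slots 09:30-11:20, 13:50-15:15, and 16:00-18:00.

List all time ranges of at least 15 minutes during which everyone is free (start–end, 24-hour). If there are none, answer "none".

Beatriz free within 09:30–18:00: 09:30–13:00, 14:30–14:45, 16:35–18:00.
Elena ∩ Beatriz: 11:05–11:25, 12:45–13:00, 14:30–14:45, 17:20–18:00.
Elena ∩ Beatriz ∩ Yolanda: 11:05–11:20, 14:30–14:45, 17:20–18:00.
Windows ≥ 15 min: 11:05–11:20, 14:30–14:45, 17:20–18:00.

11:05–11:20, 14:30–14:45, 17:20–18:00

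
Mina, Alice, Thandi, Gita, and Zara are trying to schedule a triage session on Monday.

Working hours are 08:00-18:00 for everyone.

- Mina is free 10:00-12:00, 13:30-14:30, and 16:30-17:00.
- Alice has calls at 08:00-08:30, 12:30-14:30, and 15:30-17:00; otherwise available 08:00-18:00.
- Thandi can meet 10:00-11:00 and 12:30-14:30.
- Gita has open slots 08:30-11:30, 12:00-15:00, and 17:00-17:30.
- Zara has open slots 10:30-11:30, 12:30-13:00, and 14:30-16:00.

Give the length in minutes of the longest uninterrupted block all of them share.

30 minutes

Alice free within 08:00–18:00: 08:30–12:30, 14:30–15:30, 17:00–18:00.
Mina ∩ Alice: 10:00–12:00.
Mina ∩ Alice ∩ Thandi: 10:00–11:00.
Mina ∩ Alice ∩ Thandi ∩ Gita: 10:00–11:00.
Mina ∩ Alice ∩ Thandi ∩ Gita ∩ Zara: 10:30–11:00.
Single common window of 30 minutes.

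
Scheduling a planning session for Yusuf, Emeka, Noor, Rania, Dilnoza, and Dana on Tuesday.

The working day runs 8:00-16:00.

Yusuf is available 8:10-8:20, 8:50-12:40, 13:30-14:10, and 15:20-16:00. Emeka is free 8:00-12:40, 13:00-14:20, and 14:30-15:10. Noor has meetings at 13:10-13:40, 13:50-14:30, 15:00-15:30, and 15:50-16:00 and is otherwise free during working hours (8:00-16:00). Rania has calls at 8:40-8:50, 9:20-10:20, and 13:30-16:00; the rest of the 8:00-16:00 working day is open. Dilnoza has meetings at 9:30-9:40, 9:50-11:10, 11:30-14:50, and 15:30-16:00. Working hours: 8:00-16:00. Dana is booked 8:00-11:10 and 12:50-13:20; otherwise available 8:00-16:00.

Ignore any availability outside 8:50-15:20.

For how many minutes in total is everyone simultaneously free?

20 minutes

Noor free within 08:00–16:00: 08:00–13:10, 13:40–13:50, 14:30–15:00, 15:30–15:50.
Rania free within 08:00–16:00: 08:00–08:40, 08:50–09:20, 10:20–13:30.
Dilnoza free within 08:00–16:00: 08:00–09:30, 09:40–09:50, 11:10–11:30, 14:50–15:30.
Dana free within 08:00–16:00: 11:10–12:50, 13:20–16:00.
Yusuf ∩ Emeka: 08:10–08:20, 08:50–12:40, 13:30–14:10.
Yusuf ∩ Emeka ∩ Noor: 08:10–08:20, 08:50–12:40, 13:40–13:50.
Yusuf ∩ Emeka ∩ Noor ∩ Rania: 08:10–08:20, 08:50–09:20, 10:20–12:40.
Yusuf ∩ Emeka ∩ Noor ∩ Rania ∩ Dilnoza: 08:10–08:20, 08:50–09:20, 11:10–11:30.
Yusuf ∩ Emeka ∩ Noor ∩ Rania ∩ Dilnoza ∩ Dana: 11:10–11:30.
Restricted to 08:50–15:20: 11:10–11:30.
Total common minutes: 20.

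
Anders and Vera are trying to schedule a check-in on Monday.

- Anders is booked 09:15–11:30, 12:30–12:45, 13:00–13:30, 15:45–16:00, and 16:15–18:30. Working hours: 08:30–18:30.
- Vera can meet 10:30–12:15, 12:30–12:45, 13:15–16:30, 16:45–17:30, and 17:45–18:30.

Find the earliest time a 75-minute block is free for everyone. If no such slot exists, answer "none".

Anders free within 08:30–18:30: 08:30–09:15, 11:30–12:30, 12:45–13:00, 13:30–15:45, 16:00–16:15.
Anders ∩ Vera: 11:30–12:15, 13:30–15:45, 16:00–16:15.
Windows ≥ 75 min: 13:30–15:45.
Earliest such window starts at 13:30.

13:30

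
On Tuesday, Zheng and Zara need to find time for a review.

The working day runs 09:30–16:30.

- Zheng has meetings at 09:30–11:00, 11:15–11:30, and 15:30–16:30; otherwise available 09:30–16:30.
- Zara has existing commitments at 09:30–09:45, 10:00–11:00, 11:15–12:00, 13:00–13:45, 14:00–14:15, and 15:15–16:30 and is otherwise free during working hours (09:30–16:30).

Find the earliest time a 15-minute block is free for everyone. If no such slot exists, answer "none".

Zheng free within 09:30–16:30: 11:00–11:15, 11:30–15:30.
Zara free within 09:30–16:30: 09:45–10:00, 11:00–11:15, 12:00–13:00, 13:45–14:00, 14:15–15:15.
Zheng ∩ Zara: 11:00–11:15, 12:00–13:00, 13:45–14:00, 14:15–15:15.
Windows ≥ 15 min: 11:00–11:15, 12:00–13:00, 13:45–14:00, 14:15–15:15.
Earliest such window starts at 11:00.

11:00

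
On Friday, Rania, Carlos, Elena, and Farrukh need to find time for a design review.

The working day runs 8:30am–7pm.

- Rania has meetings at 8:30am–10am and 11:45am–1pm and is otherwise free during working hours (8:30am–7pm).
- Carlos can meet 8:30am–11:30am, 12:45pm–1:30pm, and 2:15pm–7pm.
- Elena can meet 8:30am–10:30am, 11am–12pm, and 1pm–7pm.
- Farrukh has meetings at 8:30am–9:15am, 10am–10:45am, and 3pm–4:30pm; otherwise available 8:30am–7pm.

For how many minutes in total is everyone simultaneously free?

Rania free within 08:30–19:00: 10:00–11:45, 13:00–19:00.
Farrukh free within 08:30–19:00: 09:15–10:00, 10:45–15:00, 16:30–19:00.
Rania ∩ Carlos: 10:00–11:30, 13:00–13:30, 14:15–19:00.
Rania ∩ Carlos ∩ Elena: 10:00–10:30, 11:00–11:30, 13:00–13:30, 14:15–19:00.
Rania ∩ Carlos ∩ Elena ∩ Farrukh: 11:00–11:30, 13:00–13:30, 14:15–15:00, 16:30–19:00.
Total common minutes: 30 + 30 + 45 + 150 = 255.

255 minutes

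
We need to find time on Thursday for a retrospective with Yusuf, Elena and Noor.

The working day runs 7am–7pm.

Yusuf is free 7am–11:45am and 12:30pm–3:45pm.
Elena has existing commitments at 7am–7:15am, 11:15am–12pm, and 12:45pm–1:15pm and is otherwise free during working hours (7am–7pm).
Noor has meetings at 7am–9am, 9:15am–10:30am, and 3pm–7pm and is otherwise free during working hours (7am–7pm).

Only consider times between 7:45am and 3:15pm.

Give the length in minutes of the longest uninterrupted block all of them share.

105 minutes

Elena free within 07:00–19:00: 07:15–11:15, 12:00–12:45, 13:15–19:00.
Noor free within 07:00–19:00: 09:00–09:15, 10:30–15:00.
Yusuf ∩ Elena: 07:15–11:15, 12:30–12:45, 13:15–15:45.
Yusuf ∩ Elena ∩ Noor: 09:00–09:15, 10:30–11:15, 12:30–12:45, 13:15–15:00.
Restricted to 07:45–15:15: 09:00–09:15, 10:30–11:15, 12:30–12:45, 13:15–15:00.
Common window lengths: 15, 45, 15, 105 min; longest is 105.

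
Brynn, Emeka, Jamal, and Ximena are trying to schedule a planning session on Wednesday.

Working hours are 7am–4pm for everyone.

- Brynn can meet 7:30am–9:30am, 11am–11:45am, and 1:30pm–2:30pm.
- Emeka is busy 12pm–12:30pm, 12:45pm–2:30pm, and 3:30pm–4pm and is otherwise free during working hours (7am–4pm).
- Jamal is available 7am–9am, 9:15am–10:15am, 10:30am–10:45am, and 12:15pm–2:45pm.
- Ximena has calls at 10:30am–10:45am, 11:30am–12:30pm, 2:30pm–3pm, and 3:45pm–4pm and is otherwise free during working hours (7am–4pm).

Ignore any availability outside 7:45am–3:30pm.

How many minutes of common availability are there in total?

Emeka free within 07:00–16:00: 07:00–12:00, 12:30–12:45, 14:30–15:30.
Ximena free within 07:00–16:00: 07:00–10:30, 10:45–11:30, 12:30–14:30, 15:00–15:45.
Brynn ∩ Emeka: 07:30–09:30, 11:00–11:45.
Brynn ∩ Emeka ∩ Jamal: 07:30–09:00, 09:15–09:30.
Brynn ∩ Emeka ∩ Jamal ∩ Ximena: 07:30–09:00, 09:15–09:30.
Restricted to 07:45–15:30: 07:45–09:00, 09:15–09:30.
Total common minutes: 75 + 15 = 90.

90 minutes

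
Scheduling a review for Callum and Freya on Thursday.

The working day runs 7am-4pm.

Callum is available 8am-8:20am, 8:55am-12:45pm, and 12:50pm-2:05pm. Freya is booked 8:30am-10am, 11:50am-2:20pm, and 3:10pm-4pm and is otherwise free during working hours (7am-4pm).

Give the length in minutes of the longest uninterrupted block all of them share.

110 minutes

Freya free within 07:00–16:00: 07:00–08:30, 10:00–11:50, 14:20–15:10.
Callum ∩ Freya: 08:00–08:20, 10:00–11:50.
Common window lengths: 20, 110 min; longest is 110.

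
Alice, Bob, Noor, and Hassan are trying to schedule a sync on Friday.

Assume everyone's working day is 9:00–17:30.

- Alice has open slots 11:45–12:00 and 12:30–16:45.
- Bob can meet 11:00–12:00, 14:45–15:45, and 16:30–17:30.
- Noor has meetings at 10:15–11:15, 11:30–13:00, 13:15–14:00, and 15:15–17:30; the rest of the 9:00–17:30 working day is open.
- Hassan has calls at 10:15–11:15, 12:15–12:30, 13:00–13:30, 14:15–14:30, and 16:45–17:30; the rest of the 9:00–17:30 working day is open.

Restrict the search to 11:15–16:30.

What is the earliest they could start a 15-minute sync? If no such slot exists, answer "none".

Noor free within 09:00–17:30: 09:00–10:15, 11:15–11:30, 13:00–13:15, 14:00–15:15.
Hassan free within 09:00–17:30: 09:00–10:15, 11:15–12:15, 12:30–13:00, 13:30–14:15, 14:30–16:45.
Alice ∩ Bob: 11:45–12:00, 14:45–15:45, 16:30–16:45.
Alice ∩ Bob ∩ Noor: 14:45–15:15.
Alice ∩ Bob ∩ Noor ∩ Hassan: 14:45–15:15.
Restricted to 11:15–16:30: 14:45–15:15.
Windows ≥ 15 min: 14:45–15:15.
Earliest such window starts at 14:45.

14:45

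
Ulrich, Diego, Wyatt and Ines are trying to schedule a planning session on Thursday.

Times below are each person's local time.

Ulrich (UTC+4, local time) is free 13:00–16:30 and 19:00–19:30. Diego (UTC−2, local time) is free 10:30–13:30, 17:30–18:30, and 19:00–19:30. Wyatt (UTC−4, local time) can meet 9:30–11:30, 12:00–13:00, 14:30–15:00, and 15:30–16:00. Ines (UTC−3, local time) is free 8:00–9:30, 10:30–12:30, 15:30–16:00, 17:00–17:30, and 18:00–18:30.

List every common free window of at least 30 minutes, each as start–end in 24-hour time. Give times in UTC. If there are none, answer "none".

15:00–15:30

Ulrich → UTC: 09:00–12:30, 15:00–15:30.
Diego → UTC: 12:30–15:30, 19:30–20:30, 21:00–21:30.
Wyatt → UTC: 13:30–15:30, 16:00–17:00, 18:30–19:00, 19:30–20:00.
Ines → UTC: 11:00–12:30, 13:30–15:30, 18:30–19:00, 20:00–20:30, 21:00–21:30.
Ulrich ∩ Diego: 15:00–15:30.
Ulrich ∩ Diego ∩ Wyatt: 15:00–15:30.
Ulrich ∩ Diego ∩ Wyatt ∩ Ines: 15:00–15:30.
Windows ≥ 30 min: 15:00–15:30.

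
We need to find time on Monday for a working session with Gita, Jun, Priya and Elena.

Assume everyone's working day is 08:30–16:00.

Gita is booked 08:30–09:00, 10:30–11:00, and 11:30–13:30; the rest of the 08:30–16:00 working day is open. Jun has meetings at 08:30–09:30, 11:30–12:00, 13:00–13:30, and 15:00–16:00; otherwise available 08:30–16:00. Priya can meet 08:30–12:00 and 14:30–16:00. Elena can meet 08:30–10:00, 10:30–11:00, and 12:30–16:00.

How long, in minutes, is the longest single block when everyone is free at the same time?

30 minutes

Gita free within 08:30–16:00: 09:00–10:30, 11:00–11:30, 13:30–16:00.
Jun free within 08:30–16:00: 09:30–11:30, 12:00–13:00, 13:30–15:00.
Gita ∩ Jun: 09:30–10:30, 11:00–11:30, 13:30–15:00.
Gita ∩ Jun ∩ Priya: 09:30–10:30, 11:00–11:30, 14:30–15:00.
Gita ∩ Jun ∩ Priya ∩ Elena: 09:30–10:00, 14:30–15:00.
Common window lengths: 30, 30 min; longest is 30.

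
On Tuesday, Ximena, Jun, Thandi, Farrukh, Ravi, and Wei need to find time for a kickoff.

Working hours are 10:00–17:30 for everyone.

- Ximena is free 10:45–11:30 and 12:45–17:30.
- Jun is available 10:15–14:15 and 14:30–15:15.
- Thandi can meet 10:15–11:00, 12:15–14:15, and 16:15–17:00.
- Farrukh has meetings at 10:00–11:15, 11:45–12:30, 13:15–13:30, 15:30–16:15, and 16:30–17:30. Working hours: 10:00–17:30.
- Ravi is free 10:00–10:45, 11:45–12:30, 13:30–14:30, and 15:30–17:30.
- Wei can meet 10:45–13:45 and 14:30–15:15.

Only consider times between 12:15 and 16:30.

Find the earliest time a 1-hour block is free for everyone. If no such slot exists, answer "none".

Farrukh free within 10:00–17:30: 11:15–11:45, 12:30–13:15, 13:30–15:30, 16:15–16:30.
Ximena ∩ Jun: 10:45–11:30, 12:45–14:15, 14:30–15:15.
Ximena ∩ Jun ∩ Thandi: 10:45–11:00, 12:45–14:15.
Ximena ∩ Jun ∩ Thandi ∩ Farrukh: 12:45–13:15, 13:30–14:15.
Ximena ∩ Jun ∩ Thandi ∩ Farrukh ∩ Ravi: 13:30–14:15.
Ximena ∩ Jun ∩ Thandi ∩ Farrukh ∩ Ravi ∩ Wei: 13:30–13:45.
Restricted to 12:15–16:30: 13:30–13:45.
Windows ≥ 60 min: (none).

none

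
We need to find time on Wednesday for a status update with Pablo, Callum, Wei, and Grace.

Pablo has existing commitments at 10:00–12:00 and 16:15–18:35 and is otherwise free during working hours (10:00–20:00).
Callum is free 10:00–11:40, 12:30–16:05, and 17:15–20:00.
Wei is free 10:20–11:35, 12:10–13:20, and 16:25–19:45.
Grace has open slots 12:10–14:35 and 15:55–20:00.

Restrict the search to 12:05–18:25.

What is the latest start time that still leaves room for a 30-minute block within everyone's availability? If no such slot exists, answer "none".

12:50

Pablo free within 10:00–20:00: 12:00–16:15, 18:35–20:00.
Pablo ∩ Callum: 12:30–16:05, 18:35–20:00.
Pablo ∩ Callum ∩ Wei: 12:30–13:20, 18:35–19:45.
Pablo ∩ Callum ∩ Wei ∩ Grace: 12:30–13:20, 18:35–19:45.
Restricted to 12:05–18:25: 12:30–13:20.
Windows ≥ 30 min: 12:30–13:20.
Latest start in the last window 12:30–13:20 is 13:20 − 30 min = 12:50.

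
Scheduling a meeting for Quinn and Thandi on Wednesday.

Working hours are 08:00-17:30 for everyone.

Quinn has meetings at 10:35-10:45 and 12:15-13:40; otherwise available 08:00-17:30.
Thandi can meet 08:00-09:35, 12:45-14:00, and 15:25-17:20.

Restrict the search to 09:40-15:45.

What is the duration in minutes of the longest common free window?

Quinn free within 08:00–17:30: 08:00–10:35, 10:45–12:15, 13:40–17:30.
Quinn ∩ Thandi: 08:00–09:35, 13:40–14:00, 15:25–17:20.
Restricted to 09:40–15:45: 13:40–14:00, 15:25–15:45.
Common window lengths: 20, 20 min; longest is 20.

20 minutes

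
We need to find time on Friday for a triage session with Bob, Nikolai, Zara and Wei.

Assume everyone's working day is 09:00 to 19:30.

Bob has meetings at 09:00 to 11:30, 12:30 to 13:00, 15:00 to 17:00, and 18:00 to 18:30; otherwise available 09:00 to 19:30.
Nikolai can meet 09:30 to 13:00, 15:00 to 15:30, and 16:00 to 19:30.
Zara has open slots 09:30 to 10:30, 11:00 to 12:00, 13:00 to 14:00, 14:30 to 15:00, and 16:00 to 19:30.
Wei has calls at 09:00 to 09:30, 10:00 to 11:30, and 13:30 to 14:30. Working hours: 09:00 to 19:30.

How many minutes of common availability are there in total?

Bob free within 09:00–19:30: 11:30–12:30, 13:00–15:00, 17:00–18:00, 18:30–19:30.
Wei free within 09:00–19:30: 09:30–10:00, 11:30–13:30, 14:30–19:30.
Bob ∩ Nikolai: 11:30–12:30, 17:00–18:00, 18:30–19:30.
Bob ∩ Nikolai ∩ Zara: 11:30–12:00, 17:00–18:00, 18:30–19:30.
Bob ∩ Nikolai ∩ Zara ∩ Wei: 11:30–12:00, 17:00–18:00, 18:30–19:30.
Total common minutes: 30 + 60 + 60 = 150.

150 minutes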